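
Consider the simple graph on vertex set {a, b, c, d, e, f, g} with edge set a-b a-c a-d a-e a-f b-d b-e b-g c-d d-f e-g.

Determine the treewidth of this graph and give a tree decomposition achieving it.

Every bag has size at most 3, so the width is 3 − 1 = 2 and tw(G) ≤ 2. For the lower bound, the 3 vertices {b, e, g} are pairwise adjacent, and any tree decomposition puts a clique entirely inside one bag — forcing width ≥ 2. The upper and lower bounds meet at 2, so that is the treewidth.

Treewidth 2.
One optimal decomposition is:
Bags: B1 = {a, d, f}  B2 = {a, b, d}  B3 = {a, b, e}  B4 = {b, e, g}  B5 = {a, c, d}
Tree: B1–B2, B2–B3, B3–B4, B2–B5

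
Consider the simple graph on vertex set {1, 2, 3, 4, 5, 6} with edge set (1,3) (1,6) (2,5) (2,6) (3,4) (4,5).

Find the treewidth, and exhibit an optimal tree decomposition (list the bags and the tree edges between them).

Treewidth 2.
One such decomposition:
Bags: B1 = {2, 5, 6}  B2 = {4, 5, 6}  B3 = {3, 4, 6}  B4 = {1, 3, 6}
Tree: B1–B2, B2–B3, B3–B4

Each bag holds 3 vertices, so the decomposition has width 2, which upper-bounds the treewidth. The edges 6–2–5–4–3–1–6 form a cycle, so G is not a tree and its treewidth is at least 2. Hence tw(G) = 2 exactly.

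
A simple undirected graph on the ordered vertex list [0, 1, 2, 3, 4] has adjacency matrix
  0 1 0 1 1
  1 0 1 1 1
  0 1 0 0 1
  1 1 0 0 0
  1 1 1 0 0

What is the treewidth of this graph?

2

A width-2 tree decomposition is:
Bags: B1 = {0, 1, 3}  B2 = {0, 1, 4}  B3 = {1, 2, 4}
Tree: B1–B2, B2–B3
Every bag has size at most 3, so the width is 3 − 1 = 2 and tw(G) ≤ 2. For the lower bound, the 3 vertices {0, 1, 3} are pairwise adjacent, and any tree decomposition puts a clique entirely inside one bag — forcing width ≥ 2. Combining the bounds, tw(G) = 2.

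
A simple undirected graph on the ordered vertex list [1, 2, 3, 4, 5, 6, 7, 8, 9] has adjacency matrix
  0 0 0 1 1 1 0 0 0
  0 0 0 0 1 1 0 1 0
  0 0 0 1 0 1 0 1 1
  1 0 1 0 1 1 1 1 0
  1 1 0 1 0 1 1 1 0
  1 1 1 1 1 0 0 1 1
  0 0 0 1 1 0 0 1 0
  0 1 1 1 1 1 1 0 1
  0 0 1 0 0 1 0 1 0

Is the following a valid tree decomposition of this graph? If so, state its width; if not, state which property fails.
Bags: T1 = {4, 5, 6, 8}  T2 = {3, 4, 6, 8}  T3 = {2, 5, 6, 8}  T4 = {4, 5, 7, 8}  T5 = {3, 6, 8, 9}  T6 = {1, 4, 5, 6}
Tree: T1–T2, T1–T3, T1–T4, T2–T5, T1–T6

Yes; width 3.

Every vertex of G appears in some bag (union = {1, 2, 3, 4, 5, 6, 7, 8, 9}); every edge is covered by a bag; and for each vertex v the set of bags containing v is connected in the bag tree. The decomposition is therefore valid. The largest bag has 4 vertices, so the width is 3.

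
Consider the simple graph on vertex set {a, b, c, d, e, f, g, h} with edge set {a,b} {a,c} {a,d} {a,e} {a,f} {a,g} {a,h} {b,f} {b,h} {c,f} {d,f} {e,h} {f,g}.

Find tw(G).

A width-2 tree decomposition is:
Bags: B1 = {a, b, h}  B2 = {a, b, f}  B3 = {a, f, g}  B4 = {a, c, f}  B5 = {a, d, f}  B6 = {a, e, h}
Tree: B1–B2, B2–B3, B3–B4, B2–B5, B1–B6
The largest bag has 3 vertices, giving width 2; this decomposition certifies tw(G) ≤ 2. Conversely, {a, e, h} is a clique of size 3, and the vertices of any clique must share a bag in every tree decomposition; so some bag has ≥ 3 vertices and tw(G) ≥ 2. Therefore the treewidth is 2.

2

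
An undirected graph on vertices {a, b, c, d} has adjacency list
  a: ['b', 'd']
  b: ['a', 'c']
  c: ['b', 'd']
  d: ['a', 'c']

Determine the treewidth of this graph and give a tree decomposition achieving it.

Each bag holds 3 vertices, so the decomposition has width 2, which upper-bounds the treewidth. The edges d–c–b–a–d form a cycle, so G is not a tree and its treewidth is at least 2. Combining the bounds, tw(G) = 2.

Treewidth 2.
One such decomposition:
Bags: B1 = {b, c, d}  B2 = {a, b, d}
Tree: B1–B2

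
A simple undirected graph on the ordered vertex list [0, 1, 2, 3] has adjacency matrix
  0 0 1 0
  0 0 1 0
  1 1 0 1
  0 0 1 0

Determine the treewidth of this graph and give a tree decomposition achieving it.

The largest bag has 2 vertices, giving width 1; this decomposition certifies tw(G) ≤ 1. G has an edge, so its treewidth is at least 1. Therefore the treewidth is 1.

Treewidth 1.
One optimal decomposition is:
Bags: B1 = {0, 2}  B2 = {1, 2}  B3 = {2, 3}
Tree: B1–B2, B2–B3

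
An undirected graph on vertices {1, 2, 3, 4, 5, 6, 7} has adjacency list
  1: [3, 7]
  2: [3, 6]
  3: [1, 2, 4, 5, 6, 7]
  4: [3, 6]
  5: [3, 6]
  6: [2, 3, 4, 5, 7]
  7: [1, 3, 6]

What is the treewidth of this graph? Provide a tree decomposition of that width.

The largest bag has 3 vertices, giving width 2; this decomposition certifies tw(G) ≤ 2. For the lower bound, the 3 vertices {1, 3, 7} are pairwise adjacent, and any tree decomposition puts a clique entirely inside one bag — forcing width ≥ 2. Combining the bounds, tw(G) = 2.

Treewidth 2.
One optimal decomposition is:
Bags: B1 = {1, 3, 7}  B2 = {3, 6, 7}  B3 = {3, 5, 6}  B4 = {2, 3, 6}  B5 = {3, 4, 6}
Tree: B1–B2, B2–B3, B3–B4, B2–B5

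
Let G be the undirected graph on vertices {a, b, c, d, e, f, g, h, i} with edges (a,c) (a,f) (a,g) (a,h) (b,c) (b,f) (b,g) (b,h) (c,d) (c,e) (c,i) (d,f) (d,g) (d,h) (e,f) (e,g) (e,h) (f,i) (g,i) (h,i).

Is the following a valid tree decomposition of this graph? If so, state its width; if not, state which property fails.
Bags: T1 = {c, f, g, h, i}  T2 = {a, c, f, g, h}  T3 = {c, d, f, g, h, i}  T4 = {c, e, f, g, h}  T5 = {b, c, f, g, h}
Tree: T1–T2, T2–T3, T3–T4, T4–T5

A tree decomposition must satisfy three properties: every vertex lies in some bag; for every edge, both endpoints lie together in some bag; and for every vertex, the bags containing it form a connected subtree. Here bags containing vertex i are not connected in the tree, so the decomposition is invalid.

No — bags containing vertex i are not connected in the tree.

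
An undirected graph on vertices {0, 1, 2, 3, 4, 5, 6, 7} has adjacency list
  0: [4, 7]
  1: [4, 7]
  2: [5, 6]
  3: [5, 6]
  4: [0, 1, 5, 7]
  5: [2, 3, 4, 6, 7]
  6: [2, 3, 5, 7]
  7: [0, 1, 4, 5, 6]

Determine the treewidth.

A width-2 tree decomposition is:
Bags: B1 = {0, 4, 7}  B2 = {1, 4, 7}  B3 = {4, 5, 7}  B4 = {5, 6, 7}  B5 = {3, 5, 6}  B6 = {2, 5, 6}
Tree: B1–B2, B1–B3, B3–B4, B4–B5, B4–B6
Every bag has size at most 3, so the width is 3 − 1 = 2 and tw(G) ≤ 2. For the lower bound, the 3 vertices {0, 4, 7} are pairwise adjacent, and any tree decomposition puts a clique entirely inside one bag — forcing width ≥ 2. Hence tw(G) = 2 exactly.

2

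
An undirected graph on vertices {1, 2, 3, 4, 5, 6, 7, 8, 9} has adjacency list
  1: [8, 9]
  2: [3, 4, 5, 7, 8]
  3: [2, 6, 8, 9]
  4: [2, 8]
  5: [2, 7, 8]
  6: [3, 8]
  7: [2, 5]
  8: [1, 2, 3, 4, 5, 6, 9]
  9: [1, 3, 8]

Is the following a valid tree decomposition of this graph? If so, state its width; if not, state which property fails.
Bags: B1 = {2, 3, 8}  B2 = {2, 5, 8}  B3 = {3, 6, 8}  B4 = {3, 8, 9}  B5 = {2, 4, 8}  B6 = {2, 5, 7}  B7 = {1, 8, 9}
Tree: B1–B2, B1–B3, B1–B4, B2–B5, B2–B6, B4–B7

Yes; width 2.

Vertex coverage: the bags together contain {1, 2, 3, 4, 5, 6, 7, 8, 9}, the full vertex set. Edge coverage: each edge of G has both endpoints in at least one bag. Running intersection: for every vertex, the bags containing it form a connected subtree. All three properties hold, so this is a valid tree decomposition of width max|bag| − 1 = 2, and hence tw(G) ≤ 2.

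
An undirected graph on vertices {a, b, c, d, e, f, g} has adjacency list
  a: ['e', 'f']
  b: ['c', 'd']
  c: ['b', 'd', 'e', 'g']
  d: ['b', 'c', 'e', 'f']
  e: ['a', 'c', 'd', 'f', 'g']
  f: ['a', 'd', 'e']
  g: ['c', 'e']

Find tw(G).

A width-2 tree decomposition is:
Bags: B1 = {d, e, f}  B2 = {c, d, e}  B3 = {c, e, g}  B4 = {b, c, d}  B5 = {a, e, f}
Tree: B1–B2, B2–B3, B2–B4, B1–B5
Every bag has size at most 3, so the width is 3 − 1 = 2 and tw(G) ≤ 2. Conversely, {c, d, e} is a clique of size 3, and the vertices of any clique must share a bag in every tree decomposition; so some bag has ≥ 3 vertices and tw(G) ≥ 2. Combining the bounds, tw(G) = 2.

2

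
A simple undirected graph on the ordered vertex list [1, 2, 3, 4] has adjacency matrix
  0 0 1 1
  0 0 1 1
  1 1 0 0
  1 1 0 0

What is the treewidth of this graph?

A width-2 tree decomposition is:
Bags: B1 = {2, 3, 4}  B2 = {1, 3, 4}
Tree: B1–B2
Every bag has size at most 3, so the width is 3 − 1 = 2 and tw(G) ≤ 2. Since 4–2–3–1–4 is a cycle in G, G is not acyclic. Forests are exactly the graphs of treewidth ≤ 1, so tw(G) ≥ 2. Therefore the treewidth is 2.

2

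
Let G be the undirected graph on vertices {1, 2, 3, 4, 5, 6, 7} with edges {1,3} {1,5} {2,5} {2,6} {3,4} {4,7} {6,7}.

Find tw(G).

A width-2 tree decomposition is:
Bags: B1 = {4, 6, 7}  B2 = {2, 4, 6}  B3 = {2, 4, 5}  B4 = {1, 4, 5}  B5 = {1, 3, 4}
Tree: B1–B2, B2–B3, B3–B4, B4–B5
Every bag has size at most 3, so the width is 3 − 1 = 2 and tw(G) ≤ 2. The edges 4–7–6–2–5–1–3–4 form a cycle, so G is not a tree and its treewidth is at least 2. The upper and lower bounds meet at 2, so that is the treewidth.

2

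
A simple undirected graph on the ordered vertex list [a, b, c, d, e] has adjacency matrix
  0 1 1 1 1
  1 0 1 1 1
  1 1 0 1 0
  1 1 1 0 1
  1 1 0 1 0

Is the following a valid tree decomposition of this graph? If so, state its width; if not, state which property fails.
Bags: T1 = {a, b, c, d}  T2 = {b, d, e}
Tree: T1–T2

A tree decomposition must satisfy three properties: every vertex lies in some bag; for every edge, both endpoints lie together in some bag; and for every vertex, the bags containing it form a connected subtree. Here edge (a,e) lies in no bag, so the decomposition is invalid.

No — edge (a,e) lies in no bag.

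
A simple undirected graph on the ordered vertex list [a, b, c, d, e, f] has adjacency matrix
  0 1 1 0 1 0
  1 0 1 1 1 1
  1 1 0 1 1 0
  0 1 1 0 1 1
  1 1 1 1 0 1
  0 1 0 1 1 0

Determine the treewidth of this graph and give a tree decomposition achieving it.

Every bag has size at most 4, so the width is 4 − 1 = 3 and tw(G) ≤ 3. On the other hand G contains the 4-clique {b, c, d, e}. A clique must lie in a single bag of any decomposition, so no decomposition can have width below 3. Hence tw(G) = 3 exactly.

Treewidth 3.
One such decomposition:
Bags: B1 = {b, c, d, e}  B2 = {b, d, e, f}  B3 = {a, b, c, e}
Tree: B1–B2, B1–B3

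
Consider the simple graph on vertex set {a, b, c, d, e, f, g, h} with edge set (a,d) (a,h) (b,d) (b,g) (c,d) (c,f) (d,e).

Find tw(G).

A width-1 tree decomposition is:
Bags: B1 = {c, d}  B2 = {a, d}  B3 = {b, d}  B4 = {c, f}  B5 = {d, e}  B6 = {b, g}  B7 = {a, h}
Tree: B1–B2, B1–B3, B1–B4, B3–B5, B3–B6, B2–B7
The largest bag has 2 vertices, giving width 1; this decomposition certifies tw(G) ≤ 1. G has an edge, so its treewidth is at least 1. The upper and lower bounds meet at 1, so that is the treewidth.

1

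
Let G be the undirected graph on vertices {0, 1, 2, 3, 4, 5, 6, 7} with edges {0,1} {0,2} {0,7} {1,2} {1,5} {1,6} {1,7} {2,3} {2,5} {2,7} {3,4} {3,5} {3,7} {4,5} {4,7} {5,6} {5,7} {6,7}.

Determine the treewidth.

3

A width-3 tree decomposition is:
Bags: B1 = {1, 2, 5, 7}  B2 = {2, 3, 5, 7}  B3 = {1, 5, 6, 7}  B4 = {0, 1, 2, 7}  B5 = {3, 4, 5, 7}
Tree: B1–B2, B1–B3, B1–B4, B2–B5
Each bag holds 4 vertices, so the decomposition has width 3, which upper-bounds the treewidth. For the lower bound, the 4 vertices {0, 1, 2, 7} are pairwise adjacent, and any tree decomposition puts a clique entirely inside one bag — forcing width ≥ 3. The upper and lower bounds meet at 3, so that is the treewidth.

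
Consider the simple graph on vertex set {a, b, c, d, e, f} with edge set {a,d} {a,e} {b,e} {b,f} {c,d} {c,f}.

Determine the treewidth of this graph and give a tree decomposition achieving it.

The largest bag has 3 vertices, giving width 2; this decomposition certifies tw(G) ≤ 2. For the lower bound, G contains the cycle b–e–a–d–c–f–b, so G is not a forest; only forests have treewidth ≤ 1, hence tw(G) ≥ 2. Combining the bounds, tw(G) = 2.

Treewidth 2.
One optimal decomposition is:
Bags: B1 = {a, b, e}  B2 = {a, b, d}  B3 = {b, c, d}  B4 = {b, c, f}
Tree: B1–B2, B2–B3, B3–B4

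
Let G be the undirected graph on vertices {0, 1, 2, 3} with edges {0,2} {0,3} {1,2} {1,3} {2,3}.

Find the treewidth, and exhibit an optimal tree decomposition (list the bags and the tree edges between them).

Every bag has size at most 3, so the width is 3 − 1 = 2 and tw(G) ≤ 2. For the lower bound, the 3 vertices {0, 2, 3} are pairwise adjacent, and any tree decomposition puts a clique entirely inside one bag — forcing width ≥ 2. Combining the bounds, tw(G) = 2.

Treewidth 2.
One optimal decomposition is:
Bags: B1 = {0, 2, 3}  B2 = {1, 2, 3}
Tree: B1–B2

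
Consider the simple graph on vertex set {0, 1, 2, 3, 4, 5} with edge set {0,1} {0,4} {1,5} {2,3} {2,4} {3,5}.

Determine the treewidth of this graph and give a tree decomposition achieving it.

Treewidth 2.
One such decomposition:
Bags: B1 = {0, 2, 4}  B2 = {0, 1, 2}  B3 = {1, 2, 5}  B4 = {2, 3, 5}
Tree: B1–B2, B2–B3, B3–B4

Every bag has size at most 3, so the width is 3 − 1 = 2 and tw(G) ≤ 2. The edges 2–4–0–1–5–3–2 form a cycle, so G is not a tree and its treewidth is at least 2. Combining the bounds, tw(G) = 2.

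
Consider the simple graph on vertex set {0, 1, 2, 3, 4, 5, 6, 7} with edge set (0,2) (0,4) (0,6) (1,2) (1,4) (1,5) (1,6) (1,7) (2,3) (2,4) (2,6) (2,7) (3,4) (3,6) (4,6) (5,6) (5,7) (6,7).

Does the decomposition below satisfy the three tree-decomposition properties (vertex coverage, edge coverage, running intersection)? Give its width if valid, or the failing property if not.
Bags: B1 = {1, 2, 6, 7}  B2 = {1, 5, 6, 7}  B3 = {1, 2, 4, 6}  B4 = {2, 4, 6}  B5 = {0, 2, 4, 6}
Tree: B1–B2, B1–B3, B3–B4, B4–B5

No — vertex 3 appears in no bag.

A tree decomposition must satisfy three properties: every vertex lies in some bag; for every edge, both endpoints lie together in some bag; and for every vertex, the bags containing it form a connected subtree. Here vertex 3 appears in no bag, so the decomposition is invalid.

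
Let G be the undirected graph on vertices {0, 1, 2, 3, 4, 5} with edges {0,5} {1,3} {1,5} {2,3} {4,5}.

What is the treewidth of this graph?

A width-1 tree decomposition is:
Bags: B1 = {4, 5}  B2 = {1, 5}  B3 = {1, 3}  B4 = {0, 5}  B5 = {2, 3}
Tree: B1–B2, B2–B3, B1–B4, B3–B5
Each bag holds 2 vertices, so the decomposition has width 1, which upper-bounds the treewidth. G has an edge, so its treewidth is at least 1. Therefore the treewidth is 1.

1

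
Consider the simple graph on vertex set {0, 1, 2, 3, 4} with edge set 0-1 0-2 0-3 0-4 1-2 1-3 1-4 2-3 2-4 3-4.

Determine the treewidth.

A width-4 tree decomposition is:
Bags: B1 = {0, 1, 2, 3, 4}
Tree: (single bag)
A single bag containing all 5 vertices is trivially a valid decomposition of width 4. On the other hand G contains the 5-clique {0, 1, 2, 3, 4}. A clique must lie in a single bag of any decomposition, so no decomposition can have width below 4. Hence tw(G) = 4 exactly.

4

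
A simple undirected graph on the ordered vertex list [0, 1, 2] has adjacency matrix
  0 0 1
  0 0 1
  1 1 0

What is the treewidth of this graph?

1

A width-1 tree decomposition is:
Bags: B1 = {0, 2}  B2 = {1, 2}
Tree: B1–B2
The largest bag has 2 vertices, giving width 1; this decomposition certifies tw(G) ≤ 1. Since G has at least one edge (e.g. 2–0), it is not an edgeless graph, so tw(G) ≥ 1. The upper and lower bounds meet at 1, so that is the treewidth.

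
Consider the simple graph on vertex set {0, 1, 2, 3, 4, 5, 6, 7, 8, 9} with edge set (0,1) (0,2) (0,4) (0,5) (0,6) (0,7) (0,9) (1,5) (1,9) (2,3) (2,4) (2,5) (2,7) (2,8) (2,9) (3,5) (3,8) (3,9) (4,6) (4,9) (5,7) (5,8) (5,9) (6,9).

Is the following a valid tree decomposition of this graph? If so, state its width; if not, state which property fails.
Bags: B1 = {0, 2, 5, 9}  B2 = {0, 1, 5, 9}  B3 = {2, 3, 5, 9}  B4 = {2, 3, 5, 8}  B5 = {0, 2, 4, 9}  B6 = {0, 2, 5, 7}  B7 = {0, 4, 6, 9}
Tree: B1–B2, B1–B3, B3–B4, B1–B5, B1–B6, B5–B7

Vertex coverage: the bags together contain {0, 1, 2, 3, 4, 5, 6, 7, 8, 9}, the full vertex set. Edge coverage: each edge of G has both endpoints in at least one bag. Running intersection: for every vertex, the bags containing it form a connected subtree. All three properties hold, so this is a valid tree decomposition of width max|bag| − 1 = 3, and hence tw(G) ≤ 3.

Yes; width 3.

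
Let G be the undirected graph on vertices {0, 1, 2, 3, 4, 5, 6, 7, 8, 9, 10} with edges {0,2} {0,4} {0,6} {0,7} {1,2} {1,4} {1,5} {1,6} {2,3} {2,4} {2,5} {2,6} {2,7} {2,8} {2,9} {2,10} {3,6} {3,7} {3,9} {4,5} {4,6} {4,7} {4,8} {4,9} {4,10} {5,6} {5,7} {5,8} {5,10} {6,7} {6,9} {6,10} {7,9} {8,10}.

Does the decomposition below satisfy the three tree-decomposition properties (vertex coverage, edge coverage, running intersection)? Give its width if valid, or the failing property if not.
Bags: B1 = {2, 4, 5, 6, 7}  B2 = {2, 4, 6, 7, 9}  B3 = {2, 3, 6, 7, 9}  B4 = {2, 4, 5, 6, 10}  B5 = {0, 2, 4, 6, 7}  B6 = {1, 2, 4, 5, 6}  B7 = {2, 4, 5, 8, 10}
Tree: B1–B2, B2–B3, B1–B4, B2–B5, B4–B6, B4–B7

Every vertex of G appears in some bag (union = {0, 1, 2, 3, 4, 5, 6, 7, 8, 9, 10}); every edge is covered by a bag; and for each vertex v the set of bags containing v is connected in the bag tree. The decomposition is therefore valid. The largest bag has 5 vertices, so the width is 4.

Yes; width 4.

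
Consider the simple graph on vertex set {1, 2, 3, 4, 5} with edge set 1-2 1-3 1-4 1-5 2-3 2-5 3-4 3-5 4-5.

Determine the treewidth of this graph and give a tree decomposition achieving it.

The largest bag has 4 vertices, giving width 3; this decomposition certifies tw(G) ≤ 3. For the lower bound, the 4 vertices {1, 2, 3, 5} are pairwise adjacent, and any tree decomposition puts a clique entirely inside one bag — forcing width ≥ 3. Therefore the treewidth is 3.

Treewidth 3.
One such decomposition:
Bags: B1 = {1, 2, 3, 5}  B2 = {1, 3, 4, 5}
Tree: B1–B2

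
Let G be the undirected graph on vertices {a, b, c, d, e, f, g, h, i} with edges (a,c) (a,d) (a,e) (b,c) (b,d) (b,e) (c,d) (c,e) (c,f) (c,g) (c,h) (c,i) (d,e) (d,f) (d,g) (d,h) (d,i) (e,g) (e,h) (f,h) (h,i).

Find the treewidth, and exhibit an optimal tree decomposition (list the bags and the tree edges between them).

Each bag holds 4 vertices, so the decomposition has width 3, which upper-bounds the treewidth. For the lower bound, the 4 vertices {c, d, e, g} are pairwise adjacent, and any tree decomposition puts a clique entirely inside one bag — forcing width ≥ 3. The upper and lower bounds meet at 3, so that is the treewidth.

Treewidth 3.
One optimal decomposition is:
Bags: B1 = {c, d, e, h}  B2 = {a, c, d, e}  B3 = {c, d, f, h}  B4 = {b, c, d, e}  B5 = {c, d, e, g}  B6 = {c, d, h, i}
Tree: B1–B2, B1–B3, B1–B4, B1–B5, B3–B6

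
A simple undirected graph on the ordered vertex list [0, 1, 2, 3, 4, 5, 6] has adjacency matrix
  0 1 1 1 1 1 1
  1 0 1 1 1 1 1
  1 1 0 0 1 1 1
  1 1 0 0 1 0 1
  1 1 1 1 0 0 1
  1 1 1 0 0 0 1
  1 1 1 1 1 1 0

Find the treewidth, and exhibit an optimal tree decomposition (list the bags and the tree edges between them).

Treewidth 4.
One optimal decomposition is:
Bags: B1 = {0, 1, 2, 4, 6}  B2 = {0, 1, 3, 4, 6}  B3 = {0, 1, 2, 5, 6}
Tree: B1–B2, B1–B3

Each bag holds 5 vertices, so the decomposition has width 4, which upper-bounds the treewidth. For the lower bound, the 5 vertices {0, 1, 2, 4, 6} are pairwise adjacent, and any tree decomposition puts a clique entirely inside one bag — forcing width ≥ 4. Therefore the treewidth is 4.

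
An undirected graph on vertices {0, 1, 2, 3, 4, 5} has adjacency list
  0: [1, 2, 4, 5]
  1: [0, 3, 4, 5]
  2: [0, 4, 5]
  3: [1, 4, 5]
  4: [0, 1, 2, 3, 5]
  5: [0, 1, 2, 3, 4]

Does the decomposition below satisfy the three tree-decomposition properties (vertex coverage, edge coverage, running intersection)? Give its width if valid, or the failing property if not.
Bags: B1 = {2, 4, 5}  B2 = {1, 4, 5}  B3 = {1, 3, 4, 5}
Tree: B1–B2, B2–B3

A tree decomposition must satisfy three properties: every vertex lies in some bag; for every edge, both endpoints lie together in some bag; and for every vertex, the bags containing it form a connected subtree. Here vertex 0 appears in no bag, so the decomposition is invalid.

No — vertex 0 appears in no bag.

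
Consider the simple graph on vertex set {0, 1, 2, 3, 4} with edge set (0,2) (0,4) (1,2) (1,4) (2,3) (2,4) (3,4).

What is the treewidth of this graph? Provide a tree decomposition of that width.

Each bag holds 3 vertices, so the decomposition has width 2, which upper-bounds the treewidth. Conversely, {0, 2, 4} is a clique of size 3, and the vertices of any clique must share a bag in every tree decomposition; so some bag has ≥ 3 vertices and tw(G) ≥ 2. Combining the bounds, tw(G) = 2.

Treewidth 2.
One optimal decomposition is:
Bags: B1 = {2, 3, 4}  B2 = {1, 2, 4}  B3 = {0, 2, 4}
Tree: B1–B2, B2–B3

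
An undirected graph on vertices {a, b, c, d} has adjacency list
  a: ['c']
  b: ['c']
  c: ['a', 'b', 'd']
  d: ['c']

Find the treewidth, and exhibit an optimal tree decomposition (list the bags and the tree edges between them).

Every bag has size at most 2, so the width is 2 − 1 = 1 and tw(G) ≤ 1. Since G has at least one edge (e.g. b–c), it is not an edgeless graph, so tw(G) ≥ 1. Hence tw(G) = 1 exactly.

Treewidth 1.
Bags: B1 = {b, c}  B2 = {c, d}  B3 = {a, c}
Tree: B1–B2, B2–B3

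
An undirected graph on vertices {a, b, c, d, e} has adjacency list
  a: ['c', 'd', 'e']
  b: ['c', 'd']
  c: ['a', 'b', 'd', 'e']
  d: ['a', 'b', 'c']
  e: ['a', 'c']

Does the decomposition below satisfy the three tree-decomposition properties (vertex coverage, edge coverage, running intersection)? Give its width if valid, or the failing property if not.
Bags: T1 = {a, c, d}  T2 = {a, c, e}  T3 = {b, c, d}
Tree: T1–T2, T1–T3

Checking the three conditions: (i) the bags cover all of {a, b, c, d, e}; (ii) for each edge, some bag contains both endpoints; (iii) the bags containing any fixed vertex form a subtree. All hold, so the decomposition is valid with width 3 − 1 = 2.

Yes; width 2.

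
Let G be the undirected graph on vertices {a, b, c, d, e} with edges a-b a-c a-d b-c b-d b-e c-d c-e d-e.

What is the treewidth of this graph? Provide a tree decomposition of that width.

Each bag holds 4 vertices, so the decomposition has width 3, which upper-bounds the treewidth. Conversely, {b, c, d, e} is a clique of size 4, and the vertices of any clique must share a bag in every tree decomposition; so some bag has ≥ 4 vertices and tw(G) ≥ 3. Therefore the treewidth is 3.

Treewidth 3.
Bags: B1 = {a, b, c, d}  B2 = {b, c, d, e}
Tree: B1–B2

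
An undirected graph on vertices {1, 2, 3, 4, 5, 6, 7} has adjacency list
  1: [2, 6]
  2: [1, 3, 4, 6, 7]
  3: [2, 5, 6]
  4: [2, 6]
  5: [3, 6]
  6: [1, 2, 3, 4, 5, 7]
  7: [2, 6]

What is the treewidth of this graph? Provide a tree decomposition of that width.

Treewidth 2.
One optimal decomposition is:
Bags: B1 = {2, 4, 6}  B2 = {2, 3, 6}  B3 = {2, 6, 7}  B4 = {1, 2, 6}  B5 = {3, 5, 6}
Tree: B1–B2, B1–B3, B2–B4, B2–B5

The largest bag has 3 vertices, giving width 2; this decomposition certifies tw(G) ≤ 2. On the other hand G contains the 3-clique {1, 2, 6}. A clique must lie in a single bag of any decomposition, so no decomposition can have width below 2. Combining the bounds, tw(G) = 2.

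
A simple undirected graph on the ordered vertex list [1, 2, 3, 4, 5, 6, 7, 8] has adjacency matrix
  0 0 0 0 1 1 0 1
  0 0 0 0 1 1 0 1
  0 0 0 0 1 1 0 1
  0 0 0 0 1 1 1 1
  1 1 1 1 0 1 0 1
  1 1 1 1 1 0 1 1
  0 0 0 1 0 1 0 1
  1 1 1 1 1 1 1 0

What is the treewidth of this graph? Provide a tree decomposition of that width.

Treewidth 3.
One such decomposition:
Bags: B1 = {3, 5, 6, 8}  B2 = {1, 5, 6, 8}  B3 = {2, 5, 6, 8}  B4 = {4, 5, 6, 8}  B5 = {4, 6, 7, 8}
Tree: B1–B2, B1–B3, B2–B4, B4–B5

Every bag has size at most 4, so the width is 4 − 1 = 3 and tw(G) ≤ 3. Conversely, {1, 5, 6, 8} is a clique of size 4, and the vertices of any clique must share a bag in every tree decomposition; so some bag has ≥ 4 vertices and tw(G) ≥ 3. Combining the bounds, tw(G) = 3.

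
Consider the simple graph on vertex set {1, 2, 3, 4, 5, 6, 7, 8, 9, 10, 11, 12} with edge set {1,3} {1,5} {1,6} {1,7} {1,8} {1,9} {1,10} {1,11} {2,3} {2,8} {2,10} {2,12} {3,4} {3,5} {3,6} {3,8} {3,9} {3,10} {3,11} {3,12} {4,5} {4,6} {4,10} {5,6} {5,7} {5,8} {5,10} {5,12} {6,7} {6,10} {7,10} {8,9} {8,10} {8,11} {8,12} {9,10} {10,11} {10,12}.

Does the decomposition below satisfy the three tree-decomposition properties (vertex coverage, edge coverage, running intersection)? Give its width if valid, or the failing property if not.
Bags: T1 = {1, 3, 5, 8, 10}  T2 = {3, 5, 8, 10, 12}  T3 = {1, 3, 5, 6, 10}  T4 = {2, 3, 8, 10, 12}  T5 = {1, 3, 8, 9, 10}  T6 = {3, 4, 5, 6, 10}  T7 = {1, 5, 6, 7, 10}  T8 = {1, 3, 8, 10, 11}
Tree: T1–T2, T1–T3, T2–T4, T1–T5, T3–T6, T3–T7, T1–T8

Yes; width 4.

Vertex coverage: the bags together contain {1, 2, 3, 4, 5, 6, 7, 8, 9, 10, 11, 12}, the full vertex set. Edge coverage: each edge of G has both endpoints in at least one bag. Running intersection: for every vertex, the bags containing it form a connected subtree. All three properties hold, so this is a valid tree decomposition of width max|bag| − 1 = 4, and hence tw(G) ≤ 4.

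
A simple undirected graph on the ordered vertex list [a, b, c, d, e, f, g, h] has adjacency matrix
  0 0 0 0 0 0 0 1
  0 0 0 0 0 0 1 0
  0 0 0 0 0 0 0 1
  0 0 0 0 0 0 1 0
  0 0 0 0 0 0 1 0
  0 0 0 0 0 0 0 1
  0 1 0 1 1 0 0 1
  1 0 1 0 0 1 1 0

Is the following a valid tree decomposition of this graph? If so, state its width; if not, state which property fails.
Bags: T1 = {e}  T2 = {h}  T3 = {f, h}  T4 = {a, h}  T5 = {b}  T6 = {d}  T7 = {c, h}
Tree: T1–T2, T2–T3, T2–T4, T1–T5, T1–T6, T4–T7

A tree decomposition must satisfy three properties: every vertex lies in some bag; for every edge, both endpoints lie together in some bag; and for every vertex, the bags containing it form a connected subtree. Here vertex g appears in no bag, so the decomposition is invalid.

No — vertex g appears in no bag.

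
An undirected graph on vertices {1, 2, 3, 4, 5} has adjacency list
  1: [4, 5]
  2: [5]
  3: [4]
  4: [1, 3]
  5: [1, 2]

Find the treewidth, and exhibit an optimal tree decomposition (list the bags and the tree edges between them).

Treewidth 1.
Bags: B1 = {1, 4}  B2 = {1, 5}  B3 = {2, 5}  B4 = {3, 4}
Tree: B1–B2, B2–B3, B1–B4

Each bag holds 2 vertices, so the decomposition has width 1, which upper-bounds the treewidth. Since G has at least one edge (e.g. 4–1), it is not an edgeless graph, so tw(G) ≥ 1. Therefore the treewidth is 1.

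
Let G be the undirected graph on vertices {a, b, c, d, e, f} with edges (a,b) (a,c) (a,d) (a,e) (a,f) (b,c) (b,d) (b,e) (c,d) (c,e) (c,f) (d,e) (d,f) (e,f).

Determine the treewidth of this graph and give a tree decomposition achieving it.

Treewidth 4.
One such decomposition:
Bags: B1 = {a, b, c, d, e}  B2 = {a, c, d, e, f}
Tree: B1–B2

The largest bag has 5 vertices, giving width 4; this decomposition certifies tw(G) ≤ 4. For the lower bound, the 5 vertices {a, c, d, e, f} are pairwise adjacent, and any tree decomposition puts a clique entirely inside one bag — forcing width ≥ 4. Combining the bounds, tw(G) = 4.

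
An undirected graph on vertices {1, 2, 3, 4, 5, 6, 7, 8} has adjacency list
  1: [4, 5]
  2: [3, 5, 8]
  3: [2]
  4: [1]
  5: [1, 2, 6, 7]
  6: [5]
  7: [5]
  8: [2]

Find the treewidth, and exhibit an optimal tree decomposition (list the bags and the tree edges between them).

Treewidth 1.
One optimal decomposition is:
Bags: B1 = {1, 5}  B2 = {2, 5}  B3 = {2, 8}  B4 = {2, 3}  B5 = {1, 4}  B6 = {5, 7}  B7 = {5, 6}
Tree: B1–B2, B2–B3, B2–B4, B1–B5, B2–B6, B1–B7

The largest bag has 2 vertices, giving width 1; this decomposition certifies tw(G) ≤ 1. G has an edge, so its treewidth is at least 1. Hence tw(G) = 1 exactly.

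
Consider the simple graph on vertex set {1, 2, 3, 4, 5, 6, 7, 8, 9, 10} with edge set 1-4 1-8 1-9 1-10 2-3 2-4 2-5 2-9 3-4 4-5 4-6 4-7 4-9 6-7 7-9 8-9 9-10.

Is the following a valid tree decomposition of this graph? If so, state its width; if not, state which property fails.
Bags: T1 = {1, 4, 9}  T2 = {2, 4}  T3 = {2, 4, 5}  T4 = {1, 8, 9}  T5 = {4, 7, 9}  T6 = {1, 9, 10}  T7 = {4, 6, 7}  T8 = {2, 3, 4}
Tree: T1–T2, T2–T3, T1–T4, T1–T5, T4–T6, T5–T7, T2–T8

No — edge (9,2) lies in no bag.

A tree decomposition must satisfy three properties: every vertex lies in some bag; for every edge, both endpoints lie together in some bag; and for every vertex, the bags containing it form a connected subtree. Here edge (9,2) lies in no bag, so the decomposition is invalid.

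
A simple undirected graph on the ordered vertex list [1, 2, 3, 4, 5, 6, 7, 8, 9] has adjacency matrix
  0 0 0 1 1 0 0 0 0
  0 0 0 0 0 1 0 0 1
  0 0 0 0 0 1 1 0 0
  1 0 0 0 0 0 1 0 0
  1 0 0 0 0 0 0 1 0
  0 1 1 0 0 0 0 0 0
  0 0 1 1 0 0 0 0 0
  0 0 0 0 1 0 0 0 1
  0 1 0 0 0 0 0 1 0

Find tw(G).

A width-2 tree decomposition is:
Bags: B1 = {2, 8, 9}  B2 = {2, 6, 8}  B3 = {3, 6, 8}  B4 = {3, 7, 8}  B5 = {4, 7, 8}  B6 = {1, 4, 8}  B7 = {1, 5, 8}
Tree: B1–B2, B2–B3, B3–B4, B4–B5, B5–B6, B6–B7
Each bag holds 3 vertices, so the decomposition has width 2, which upper-bounds the treewidth. Since 8–9–2–6–3–7–4–1–5–8 is a cycle in G, G is not acyclic. Forests are exactly the graphs of treewidth ≤ 1, so tw(G) ≥ 2. Hence tw(G) = 2 exactly.

2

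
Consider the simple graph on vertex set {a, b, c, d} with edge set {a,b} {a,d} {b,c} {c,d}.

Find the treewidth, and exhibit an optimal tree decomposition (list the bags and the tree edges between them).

Each bag holds 3 vertices, so the decomposition has width 2, which upper-bounds the treewidth. The edges b–c–d–a–b form a cycle, so G is not a tree and its treewidth is at least 2. Hence tw(G) = 2 exactly.

Treewidth 2.
Bags: B1 = {b, c, d}  B2 = {a, b, d}
Tree: B1–B2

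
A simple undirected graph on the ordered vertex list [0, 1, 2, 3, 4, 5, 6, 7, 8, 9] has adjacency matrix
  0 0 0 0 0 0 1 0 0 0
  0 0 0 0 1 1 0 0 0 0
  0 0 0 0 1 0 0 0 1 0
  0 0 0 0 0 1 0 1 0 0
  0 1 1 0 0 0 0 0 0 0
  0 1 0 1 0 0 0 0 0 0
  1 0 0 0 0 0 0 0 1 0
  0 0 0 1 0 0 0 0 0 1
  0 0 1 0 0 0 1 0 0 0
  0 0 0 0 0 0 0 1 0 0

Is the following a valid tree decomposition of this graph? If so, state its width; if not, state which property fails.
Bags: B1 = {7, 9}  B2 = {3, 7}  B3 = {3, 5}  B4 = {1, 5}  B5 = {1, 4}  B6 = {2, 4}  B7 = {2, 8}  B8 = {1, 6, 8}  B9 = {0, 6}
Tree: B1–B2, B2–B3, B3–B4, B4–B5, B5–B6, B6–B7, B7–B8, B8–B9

No — bags containing vertex 1 are not connected in the tree.

A tree decomposition must satisfy three properties: every vertex lies in some bag; for every edge, both endpoints lie together in some bag; and for every vertex, the bags containing it form a connected subtree. Here bags containing vertex 1 are not connected in the tree, so the decomposition is invalid.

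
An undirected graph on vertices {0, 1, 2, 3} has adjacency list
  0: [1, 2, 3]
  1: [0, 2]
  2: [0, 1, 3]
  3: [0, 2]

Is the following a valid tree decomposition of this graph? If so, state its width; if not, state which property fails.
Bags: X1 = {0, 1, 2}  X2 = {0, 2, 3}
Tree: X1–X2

Checking the three conditions: (i) the bags cover all of {0, 1, 2, 3}; (ii) for each edge, some bag contains both endpoints; (iii) the bags containing any fixed vertex form a subtree. All hold, so the decomposition is valid with width 3 − 1 = 2.

Yes; width 2.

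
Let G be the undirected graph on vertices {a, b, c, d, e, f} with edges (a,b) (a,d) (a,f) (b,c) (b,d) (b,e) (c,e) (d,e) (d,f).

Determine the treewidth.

A width-2 tree decomposition is:
Bags: B1 = {a, b, d}  B2 = {b, d, e}  B3 = {b, c, e}  B4 = {a, d, f}
Tree: B1–B2, B2–B3, B1–B4
Every bag has size at most 3, so the width is 3 − 1 = 2 and tw(G) ≤ 2. For the lower bound, the 3 vertices {b, d, e} are pairwise adjacent, and any tree decomposition puts a clique entirely inside one bag — forcing width ≥ 2. Hence tw(G) = 2 exactly.

2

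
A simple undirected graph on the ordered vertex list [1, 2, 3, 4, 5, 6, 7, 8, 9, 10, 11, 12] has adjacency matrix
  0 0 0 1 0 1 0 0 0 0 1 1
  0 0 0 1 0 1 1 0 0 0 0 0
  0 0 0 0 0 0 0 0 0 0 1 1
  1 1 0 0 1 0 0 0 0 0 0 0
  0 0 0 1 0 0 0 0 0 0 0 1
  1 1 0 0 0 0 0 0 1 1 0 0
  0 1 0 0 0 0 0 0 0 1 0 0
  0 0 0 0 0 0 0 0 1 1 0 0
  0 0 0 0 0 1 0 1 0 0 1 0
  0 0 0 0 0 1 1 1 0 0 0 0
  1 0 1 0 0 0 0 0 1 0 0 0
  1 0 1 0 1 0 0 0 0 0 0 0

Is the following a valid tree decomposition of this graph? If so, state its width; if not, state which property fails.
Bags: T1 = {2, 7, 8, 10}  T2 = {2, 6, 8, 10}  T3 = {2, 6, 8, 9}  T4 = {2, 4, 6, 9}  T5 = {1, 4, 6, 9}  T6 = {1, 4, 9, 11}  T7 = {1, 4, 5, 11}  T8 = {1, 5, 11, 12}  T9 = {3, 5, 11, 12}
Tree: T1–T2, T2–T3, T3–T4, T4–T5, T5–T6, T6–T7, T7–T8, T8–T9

Yes; width 3.

Vertex coverage: the bags together contain {1, 2, 3, 4, 5, 6, 7, 8, 9, 10, 11, 12}, the full vertex set. Edge coverage: each edge of G has both endpoints in at least one bag. Running intersection: for every vertex, the bags containing it form a connected subtree. All three properties hold, so this is a valid tree decomposition of width max|bag| − 1 = 3, and hence tw(G) ≤ 3.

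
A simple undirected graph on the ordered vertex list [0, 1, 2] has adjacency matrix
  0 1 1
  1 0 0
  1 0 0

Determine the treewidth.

A width-1 tree decomposition is:
Bags: B1 = {0, 1}  B2 = {0, 2}
Tree: B1–B2
Each bag holds 2 vertices, so the decomposition has width 1, which upper-bounds the treewidth. Since G has at least one edge (e.g. 0–1), it is not an edgeless graph, so tw(G) ≥ 1. Hence tw(G) = 1 exactly.

1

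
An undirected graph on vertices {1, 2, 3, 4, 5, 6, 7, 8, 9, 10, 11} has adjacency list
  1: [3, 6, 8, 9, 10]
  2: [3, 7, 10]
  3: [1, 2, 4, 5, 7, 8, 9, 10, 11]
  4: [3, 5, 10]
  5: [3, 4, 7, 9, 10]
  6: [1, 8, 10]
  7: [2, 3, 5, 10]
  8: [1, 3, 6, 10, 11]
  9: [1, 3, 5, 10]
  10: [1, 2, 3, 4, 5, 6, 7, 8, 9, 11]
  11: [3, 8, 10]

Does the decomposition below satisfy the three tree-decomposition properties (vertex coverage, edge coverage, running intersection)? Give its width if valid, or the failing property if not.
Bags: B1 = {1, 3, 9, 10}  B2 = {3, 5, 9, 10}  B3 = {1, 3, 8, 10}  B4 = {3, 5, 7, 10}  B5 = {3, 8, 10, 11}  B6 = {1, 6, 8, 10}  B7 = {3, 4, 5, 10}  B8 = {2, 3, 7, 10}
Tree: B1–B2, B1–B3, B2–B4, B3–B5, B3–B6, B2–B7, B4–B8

Yes; width 3.

Checking the three conditions: (i) the bags cover all of {1, 2, 3, 4, 5, 6, 7, 8, 9, 10, 11}; (ii) for each edge, some bag contains both endpoints; (iii) the bags containing any fixed vertex form a subtree. All hold, so the decomposition is valid with width 4 − 1 = 3.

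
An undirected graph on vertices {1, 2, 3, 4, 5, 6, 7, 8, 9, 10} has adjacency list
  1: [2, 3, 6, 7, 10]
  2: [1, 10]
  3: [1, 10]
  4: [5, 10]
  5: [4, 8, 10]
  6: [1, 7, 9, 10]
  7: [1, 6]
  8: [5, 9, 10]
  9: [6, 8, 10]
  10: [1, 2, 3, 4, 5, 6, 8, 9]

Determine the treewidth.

A width-2 tree decomposition is:
Bags: B1 = {6, 9, 10}  B2 = {1, 6, 10}  B3 = {1, 3, 10}  B4 = {8, 9, 10}  B5 = {5, 8, 10}  B6 = {1, 2, 10}  B7 = {4, 5, 10}  B8 = {1, 6, 7}
Tree: B1–B2, B2–B3, B1–B4, B4–B5, B2–B6, B5–B7, B2–B8
Each bag holds 3 vertices, so the decomposition has width 2, which upper-bounds the treewidth. For the lower bound, the 3 vertices {1, 2, 10} are pairwise adjacent, and any tree decomposition puts a clique entirely inside one bag — forcing width ≥ 2. Combining the bounds, tw(G) = 2.

2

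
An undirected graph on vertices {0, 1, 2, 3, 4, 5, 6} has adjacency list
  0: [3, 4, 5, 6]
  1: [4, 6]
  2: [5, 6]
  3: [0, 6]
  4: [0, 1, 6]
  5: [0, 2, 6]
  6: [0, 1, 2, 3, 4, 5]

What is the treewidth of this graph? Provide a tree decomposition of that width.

Treewidth 2.
One such decomposition:
Bags: B1 = {0, 5, 6}  B2 = {2, 5, 6}  B3 = {0, 3, 6}  B4 = {0, 4, 6}  B5 = {1, 4, 6}
Tree: B1–B2, B1–B3, B1–B4, B4–B5

Each bag holds 3 vertices, so the decomposition has width 2, which upper-bounds the treewidth. For the lower bound, the 3 vertices {0, 3, 6} are pairwise adjacent, and any tree decomposition puts a clique entirely inside one bag — forcing width ≥ 2. Therefore the treewidth is 2.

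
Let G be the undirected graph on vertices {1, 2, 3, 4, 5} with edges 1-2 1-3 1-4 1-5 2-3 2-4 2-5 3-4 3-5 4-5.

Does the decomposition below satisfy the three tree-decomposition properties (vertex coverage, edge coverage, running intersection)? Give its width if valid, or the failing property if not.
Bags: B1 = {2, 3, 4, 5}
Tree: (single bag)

A tree decomposition must satisfy three properties: every vertex lies in some bag; for every edge, both endpoints lie together in some bag; and for every vertex, the bags containing it form a connected subtree. Here vertex 1 appears in no bag, so the decomposition is invalid.

No — vertex 1 appears in no bag.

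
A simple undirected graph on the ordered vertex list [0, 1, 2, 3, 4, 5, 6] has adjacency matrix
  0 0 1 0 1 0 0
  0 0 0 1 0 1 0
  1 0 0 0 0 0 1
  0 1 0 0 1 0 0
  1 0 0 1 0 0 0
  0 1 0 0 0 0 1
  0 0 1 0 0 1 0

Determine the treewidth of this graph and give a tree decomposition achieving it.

Every bag has size at most 3, so the width is 3 − 1 = 2 and tw(G) ≤ 2. For the lower bound, G contains the cycle 0–2–6–5–1–3–4–0, so G is not a forest; only forests have treewidth ≤ 1, hence tw(G) ≥ 2. Combining the bounds, tw(G) = 2.

Treewidth 2.
One such decomposition:
Bags: B1 = {0, 2, 6}  B2 = {0, 5, 6}  B3 = {0, 1, 5}  B4 = {0, 1, 3}  B5 = {0, 3, 4}
Tree: B1–B2, B2–B3, B3–B4, B4–B5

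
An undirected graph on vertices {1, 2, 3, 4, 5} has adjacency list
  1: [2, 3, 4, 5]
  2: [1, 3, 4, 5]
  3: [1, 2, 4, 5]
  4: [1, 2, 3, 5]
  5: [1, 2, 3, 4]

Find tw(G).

A width-4 tree decomposition is:
Bags: B1 = {1, 2, 3, 4, 5}
Tree: (single bag)
With just one bag of size 5, the width is 5 − 1 = 4, so tw(G) ≤ 4. For the lower bound, the 5 vertices {1, 2, 3, 4, 5} are pairwise adjacent, and any tree decomposition puts a clique entirely inside one bag — forcing width ≥ 4. Therefore the treewidth is 4.

4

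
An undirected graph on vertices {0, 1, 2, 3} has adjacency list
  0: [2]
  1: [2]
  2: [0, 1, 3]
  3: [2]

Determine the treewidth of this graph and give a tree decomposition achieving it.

Every bag has size at most 2, so the width is 2 − 1 = 1 and tw(G) ≤ 1. G has an edge, so its treewidth is at least 1. Hence tw(G) = 1 exactly.

Treewidth 1.
One optimal decomposition is:
Bags: B1 = {1, 2}  B2 = {2, 3}  B3 = {0, 2}
Tree: B1–B2, B2–B3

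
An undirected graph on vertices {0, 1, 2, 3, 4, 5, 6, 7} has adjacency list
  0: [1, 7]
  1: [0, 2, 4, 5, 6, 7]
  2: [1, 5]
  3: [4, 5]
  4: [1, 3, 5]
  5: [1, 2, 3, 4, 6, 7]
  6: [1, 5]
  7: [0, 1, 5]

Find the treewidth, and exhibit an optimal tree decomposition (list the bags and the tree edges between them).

Treewidth 2.
One optimal decomposition is:
Bags: B1 = {1, 4, 5}  B2 = {1, 5, 7}  B3 = {1, 2, 5}  B4 = {3, 4, 5}  B5 = {1, 5, 6}  B6 = {0, 1, 7}
Tree: B1–B2, B2–B3, B1–B4, B3–B5, B2–B6

Every bag has size at most 3, so the width is 3 − 1 = 2 and tw(G) ≤ 2. Conversely, {0, 1, 7} is a clique of size 3, and the vertices of any clique must share a bag in every tree decomposition; so some bag has ≥ 3 vertices and tw(G) ≥ 2. Hence tw(G) = 2 exactly.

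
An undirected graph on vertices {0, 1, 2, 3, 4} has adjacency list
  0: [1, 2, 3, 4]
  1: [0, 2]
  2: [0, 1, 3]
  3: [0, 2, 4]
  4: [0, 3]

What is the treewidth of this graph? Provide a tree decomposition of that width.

Each bag holds 3 vertices, so the decomposition has width 2, which upper-bounds the treewidth. For the lower bound, the 3 vertices {0, 1, 2} are pairwise adjacent, and any tree decomposition puts a clique entirely inside one bag — forcing width ≥ 2. Therefore the treewidth is 2.

Treewidth 2.
One such decomposition:
Bags: B1 = {0, 2, 3}  B2 = {0, 3, 4}  B3 = {0, 1, 2}
Tree: B1–B2, B1–B3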